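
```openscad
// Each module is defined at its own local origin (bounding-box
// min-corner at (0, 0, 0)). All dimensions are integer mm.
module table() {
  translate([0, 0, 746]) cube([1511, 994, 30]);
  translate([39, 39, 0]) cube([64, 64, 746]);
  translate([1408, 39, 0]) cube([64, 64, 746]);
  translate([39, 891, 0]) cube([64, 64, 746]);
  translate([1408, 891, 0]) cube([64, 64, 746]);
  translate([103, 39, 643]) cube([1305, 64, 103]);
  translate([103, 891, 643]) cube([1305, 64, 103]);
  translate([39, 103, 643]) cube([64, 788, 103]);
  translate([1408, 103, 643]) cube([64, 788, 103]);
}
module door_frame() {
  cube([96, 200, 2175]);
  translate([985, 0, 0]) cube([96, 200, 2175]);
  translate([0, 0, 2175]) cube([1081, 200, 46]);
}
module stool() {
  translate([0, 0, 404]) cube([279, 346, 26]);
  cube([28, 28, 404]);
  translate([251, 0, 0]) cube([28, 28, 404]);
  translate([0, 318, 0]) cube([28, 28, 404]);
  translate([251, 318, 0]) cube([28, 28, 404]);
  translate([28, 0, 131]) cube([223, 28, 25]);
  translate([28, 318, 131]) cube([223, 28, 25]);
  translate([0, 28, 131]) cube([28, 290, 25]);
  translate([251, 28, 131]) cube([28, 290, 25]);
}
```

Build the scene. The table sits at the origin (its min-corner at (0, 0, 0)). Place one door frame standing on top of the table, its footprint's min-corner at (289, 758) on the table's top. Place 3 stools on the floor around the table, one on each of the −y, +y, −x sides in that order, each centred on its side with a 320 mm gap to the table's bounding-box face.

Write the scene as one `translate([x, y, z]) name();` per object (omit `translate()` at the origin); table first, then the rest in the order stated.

table();
translate([289, 758, 776]) door_frame();
translate([616, -666, 0]) stool();
translate([616, 1314, 0]) stool();
translate([-599, 324, 0]) stool();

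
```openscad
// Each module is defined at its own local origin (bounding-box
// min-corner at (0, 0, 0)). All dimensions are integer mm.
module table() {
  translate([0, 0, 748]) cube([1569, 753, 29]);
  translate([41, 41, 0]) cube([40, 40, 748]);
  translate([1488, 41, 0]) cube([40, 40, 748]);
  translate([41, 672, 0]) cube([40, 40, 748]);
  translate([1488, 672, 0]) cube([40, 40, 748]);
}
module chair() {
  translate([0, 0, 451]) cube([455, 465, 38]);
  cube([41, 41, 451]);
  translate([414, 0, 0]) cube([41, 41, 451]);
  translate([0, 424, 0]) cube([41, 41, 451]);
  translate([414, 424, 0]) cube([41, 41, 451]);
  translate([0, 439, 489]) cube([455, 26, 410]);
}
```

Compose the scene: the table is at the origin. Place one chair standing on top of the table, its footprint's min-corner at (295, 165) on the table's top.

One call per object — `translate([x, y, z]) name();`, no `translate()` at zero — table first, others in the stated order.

table();
translate([295, 165, 777]) chair();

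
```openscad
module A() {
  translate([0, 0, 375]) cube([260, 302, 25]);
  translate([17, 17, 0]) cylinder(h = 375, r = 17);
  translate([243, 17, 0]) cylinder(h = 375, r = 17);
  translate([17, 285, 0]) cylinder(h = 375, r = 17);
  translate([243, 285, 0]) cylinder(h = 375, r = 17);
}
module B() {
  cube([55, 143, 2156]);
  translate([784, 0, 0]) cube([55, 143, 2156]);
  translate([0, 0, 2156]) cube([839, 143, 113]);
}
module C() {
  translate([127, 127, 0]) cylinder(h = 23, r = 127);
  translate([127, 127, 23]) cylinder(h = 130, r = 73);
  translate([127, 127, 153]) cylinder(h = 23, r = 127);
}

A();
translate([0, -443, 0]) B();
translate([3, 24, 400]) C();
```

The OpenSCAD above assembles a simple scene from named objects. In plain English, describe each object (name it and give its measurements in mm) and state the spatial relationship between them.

A is a four-legged stool. The seat is a 260×302×25 mm slab whose top surface is at z = 400 mm; four round legs, each 34 mm in diameter, run from the floor (z = 0) to the underside of the seat, each leg's axis is inset half a diameter from the nearest pair of seat edges (so the leg's bounding box is flush with the corner).

B is a rectangular door frame: two vertical jambs of 55×143 mm section, 2156 mm tall, with a clear opening 729 mm wide between their inner faces. A header 113 mm tall and 143 mm deep lies on top of the jambs and spans the full outside width.

C is a spool: two coaxial disc flanges of radius 127 mm and thickness 23 mm, joined by a core cylinder of radius 73 mm and height 130 mm. The lower flange rests on z = 0 and the three cylinders share a vertical axis.

The door frame is on the floor beside the stool on its −y side. The spool is on top of the stool, centred.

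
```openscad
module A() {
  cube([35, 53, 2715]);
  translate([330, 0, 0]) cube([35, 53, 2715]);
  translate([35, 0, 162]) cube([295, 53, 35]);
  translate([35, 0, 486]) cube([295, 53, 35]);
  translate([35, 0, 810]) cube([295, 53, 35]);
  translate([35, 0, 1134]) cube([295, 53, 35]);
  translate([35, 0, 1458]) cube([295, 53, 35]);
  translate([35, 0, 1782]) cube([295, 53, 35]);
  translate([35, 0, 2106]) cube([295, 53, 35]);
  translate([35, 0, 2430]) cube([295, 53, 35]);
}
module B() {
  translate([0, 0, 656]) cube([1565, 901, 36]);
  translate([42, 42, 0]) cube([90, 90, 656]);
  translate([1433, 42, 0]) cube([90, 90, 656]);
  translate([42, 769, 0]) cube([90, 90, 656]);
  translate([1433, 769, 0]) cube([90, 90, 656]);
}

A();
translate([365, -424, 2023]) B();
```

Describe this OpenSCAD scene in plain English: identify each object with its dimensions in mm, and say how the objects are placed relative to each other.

A is a wooden ladder with two side rails of 35×53 mm section and 2715 mm height, set 365 mm apart overall. Between them run 8 rectangular rungs (53 mm deep, 35 mm thick), front faces flush with the rails' −y face. The bottom of the first rung is 162 mm above the floor and each subsequent rung is 324 mm higher than the one below.

B is a table: top 1565 mm (x) × 901 mm (y), 36 mm thick, upper face at z = 692 mm, on four 90×90 mm square legs, each inset 42 mm from the nearest pair of top edges, running from z = 0 to the bottom of the top.

The table is beside the ladder with their tops flush at z = 2715.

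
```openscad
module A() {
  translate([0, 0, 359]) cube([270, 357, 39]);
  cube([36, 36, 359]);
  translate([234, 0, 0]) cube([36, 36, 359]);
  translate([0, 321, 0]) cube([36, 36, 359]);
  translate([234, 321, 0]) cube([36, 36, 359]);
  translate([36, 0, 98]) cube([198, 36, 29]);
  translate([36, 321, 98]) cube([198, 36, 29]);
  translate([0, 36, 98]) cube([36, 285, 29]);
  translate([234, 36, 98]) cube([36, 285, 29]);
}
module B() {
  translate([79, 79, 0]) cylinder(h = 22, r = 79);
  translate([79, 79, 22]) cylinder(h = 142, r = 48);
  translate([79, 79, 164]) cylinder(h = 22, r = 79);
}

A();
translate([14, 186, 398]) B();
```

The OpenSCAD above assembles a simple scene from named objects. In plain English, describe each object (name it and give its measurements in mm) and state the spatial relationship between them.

A is a simple wooden stool: a rectangular seat 270 mm (x) by 357 mm (y), 39 mm thick, top face at z = 398 mm, on four square legs, each 36×36 mm in cross-section. The legs rest on z = 0, each flush with a corner of the seat. Four stretchers, 36 mm wide and 29 mm tall, connect adjacent legs with their undersides at z = 98 mm, each running between the inner faces of the legs it joins and aligned with the legs' outer faces on the other axis.

B is a spool: two coaxial disc flanges of radius 79 mm and thickness 22 mm, joined by a core cylinder of radius 48 mm and height 142 mm. The lower flange rests on z = 0 and the three cylinders share a vertical axis.

The spool is on top of the stool.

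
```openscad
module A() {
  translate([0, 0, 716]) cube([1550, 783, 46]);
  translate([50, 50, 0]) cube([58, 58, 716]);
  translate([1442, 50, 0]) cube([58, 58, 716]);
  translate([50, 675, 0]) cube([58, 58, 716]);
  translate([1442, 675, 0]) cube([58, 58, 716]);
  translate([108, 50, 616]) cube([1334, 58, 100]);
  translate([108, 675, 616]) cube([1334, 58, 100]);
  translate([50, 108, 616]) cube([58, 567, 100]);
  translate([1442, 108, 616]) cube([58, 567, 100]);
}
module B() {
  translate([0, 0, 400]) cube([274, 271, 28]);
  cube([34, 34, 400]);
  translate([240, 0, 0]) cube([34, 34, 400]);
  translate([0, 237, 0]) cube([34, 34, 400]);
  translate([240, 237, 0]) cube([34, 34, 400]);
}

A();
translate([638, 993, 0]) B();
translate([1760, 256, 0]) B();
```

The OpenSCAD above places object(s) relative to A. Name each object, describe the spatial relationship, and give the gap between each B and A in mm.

A is a table. B is a stool. Two stools sit around the table at the +y, +x sides. The gap between each stool and the table is 210 mm.

Each stool's nearest face is 210 mm from the table's bounding box.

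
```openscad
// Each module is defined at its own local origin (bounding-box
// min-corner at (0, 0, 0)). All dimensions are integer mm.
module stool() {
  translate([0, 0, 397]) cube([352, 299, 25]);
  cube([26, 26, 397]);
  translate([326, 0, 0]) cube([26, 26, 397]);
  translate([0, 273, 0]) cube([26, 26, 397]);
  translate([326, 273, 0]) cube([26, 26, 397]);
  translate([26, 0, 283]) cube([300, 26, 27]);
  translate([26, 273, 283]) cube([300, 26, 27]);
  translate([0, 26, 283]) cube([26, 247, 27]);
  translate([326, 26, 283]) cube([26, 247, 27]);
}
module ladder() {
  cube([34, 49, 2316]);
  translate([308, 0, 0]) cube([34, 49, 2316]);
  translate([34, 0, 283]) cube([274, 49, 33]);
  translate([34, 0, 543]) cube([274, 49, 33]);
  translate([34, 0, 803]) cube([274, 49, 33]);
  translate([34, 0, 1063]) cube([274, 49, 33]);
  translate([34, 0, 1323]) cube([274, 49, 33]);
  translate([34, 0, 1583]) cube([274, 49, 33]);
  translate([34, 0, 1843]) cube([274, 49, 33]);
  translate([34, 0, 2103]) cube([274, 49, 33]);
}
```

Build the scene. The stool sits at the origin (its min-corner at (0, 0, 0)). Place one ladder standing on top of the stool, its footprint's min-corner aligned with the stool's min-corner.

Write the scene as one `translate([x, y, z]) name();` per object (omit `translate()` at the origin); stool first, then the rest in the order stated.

stool();
translate([0, 0, 422]) ladder();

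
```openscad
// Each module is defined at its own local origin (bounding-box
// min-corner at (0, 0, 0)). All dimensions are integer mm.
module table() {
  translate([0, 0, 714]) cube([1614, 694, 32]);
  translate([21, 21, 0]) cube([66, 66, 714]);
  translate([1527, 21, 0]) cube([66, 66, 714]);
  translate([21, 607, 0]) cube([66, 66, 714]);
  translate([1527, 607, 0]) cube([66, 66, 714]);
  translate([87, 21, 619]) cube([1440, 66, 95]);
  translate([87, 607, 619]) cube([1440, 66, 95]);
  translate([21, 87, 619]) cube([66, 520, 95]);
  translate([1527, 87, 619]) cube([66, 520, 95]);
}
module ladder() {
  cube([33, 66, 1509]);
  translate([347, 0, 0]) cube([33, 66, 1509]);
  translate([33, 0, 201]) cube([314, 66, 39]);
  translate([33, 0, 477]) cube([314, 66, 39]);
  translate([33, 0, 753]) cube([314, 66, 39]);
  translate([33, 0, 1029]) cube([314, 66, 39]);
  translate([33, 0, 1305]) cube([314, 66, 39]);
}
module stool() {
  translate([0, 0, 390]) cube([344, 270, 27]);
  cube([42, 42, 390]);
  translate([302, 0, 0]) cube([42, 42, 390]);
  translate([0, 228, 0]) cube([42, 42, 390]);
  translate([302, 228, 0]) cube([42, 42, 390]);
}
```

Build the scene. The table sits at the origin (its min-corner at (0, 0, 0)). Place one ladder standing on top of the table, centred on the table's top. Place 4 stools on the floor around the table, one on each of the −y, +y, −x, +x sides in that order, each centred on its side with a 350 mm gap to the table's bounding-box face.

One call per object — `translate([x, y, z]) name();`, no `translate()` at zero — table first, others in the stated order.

table();
translate([617, 314, 746]) ladder();
translate([635, -620, 0]) stool();
translate([635, 1044, 0]) stool();
translate([-694, 212, 0]) stool();
translate([1964, 212, 0]) stool();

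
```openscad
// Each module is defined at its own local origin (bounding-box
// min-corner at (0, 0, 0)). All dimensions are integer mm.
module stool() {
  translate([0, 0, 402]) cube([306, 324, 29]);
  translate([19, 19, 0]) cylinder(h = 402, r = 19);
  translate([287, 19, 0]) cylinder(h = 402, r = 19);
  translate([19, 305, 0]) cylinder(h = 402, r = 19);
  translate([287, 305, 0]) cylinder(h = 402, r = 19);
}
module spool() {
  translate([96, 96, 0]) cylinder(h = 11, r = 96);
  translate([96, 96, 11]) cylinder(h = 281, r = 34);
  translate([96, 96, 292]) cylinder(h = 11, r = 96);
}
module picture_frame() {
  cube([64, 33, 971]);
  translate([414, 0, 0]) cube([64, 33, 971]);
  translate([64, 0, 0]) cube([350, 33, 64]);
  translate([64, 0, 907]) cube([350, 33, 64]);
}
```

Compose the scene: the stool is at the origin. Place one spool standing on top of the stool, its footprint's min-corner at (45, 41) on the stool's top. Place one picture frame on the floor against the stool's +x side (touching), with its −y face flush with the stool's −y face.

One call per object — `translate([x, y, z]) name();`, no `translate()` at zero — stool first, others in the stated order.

stool();
translate([45, 41, 431]) spool();
translate([306, 0, 0]) picture_frame();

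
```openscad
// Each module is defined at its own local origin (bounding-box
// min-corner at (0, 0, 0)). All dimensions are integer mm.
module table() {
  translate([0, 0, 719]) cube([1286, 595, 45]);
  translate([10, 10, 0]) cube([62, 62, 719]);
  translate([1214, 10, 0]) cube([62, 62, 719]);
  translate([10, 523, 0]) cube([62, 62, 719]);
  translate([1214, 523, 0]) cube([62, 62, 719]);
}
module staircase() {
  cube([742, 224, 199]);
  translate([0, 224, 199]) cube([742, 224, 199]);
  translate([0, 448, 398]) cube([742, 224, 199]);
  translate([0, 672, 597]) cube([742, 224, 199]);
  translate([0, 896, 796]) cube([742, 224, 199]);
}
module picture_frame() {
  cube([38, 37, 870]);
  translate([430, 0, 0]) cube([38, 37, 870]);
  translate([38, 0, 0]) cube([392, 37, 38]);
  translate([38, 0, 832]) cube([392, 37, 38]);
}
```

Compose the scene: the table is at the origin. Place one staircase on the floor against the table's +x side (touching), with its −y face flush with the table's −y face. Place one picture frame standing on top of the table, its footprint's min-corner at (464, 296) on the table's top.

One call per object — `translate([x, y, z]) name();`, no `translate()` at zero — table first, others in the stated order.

table();
translate([1286, 0, 0]) staircase();
translate([464, 296, 764]) picture_frame();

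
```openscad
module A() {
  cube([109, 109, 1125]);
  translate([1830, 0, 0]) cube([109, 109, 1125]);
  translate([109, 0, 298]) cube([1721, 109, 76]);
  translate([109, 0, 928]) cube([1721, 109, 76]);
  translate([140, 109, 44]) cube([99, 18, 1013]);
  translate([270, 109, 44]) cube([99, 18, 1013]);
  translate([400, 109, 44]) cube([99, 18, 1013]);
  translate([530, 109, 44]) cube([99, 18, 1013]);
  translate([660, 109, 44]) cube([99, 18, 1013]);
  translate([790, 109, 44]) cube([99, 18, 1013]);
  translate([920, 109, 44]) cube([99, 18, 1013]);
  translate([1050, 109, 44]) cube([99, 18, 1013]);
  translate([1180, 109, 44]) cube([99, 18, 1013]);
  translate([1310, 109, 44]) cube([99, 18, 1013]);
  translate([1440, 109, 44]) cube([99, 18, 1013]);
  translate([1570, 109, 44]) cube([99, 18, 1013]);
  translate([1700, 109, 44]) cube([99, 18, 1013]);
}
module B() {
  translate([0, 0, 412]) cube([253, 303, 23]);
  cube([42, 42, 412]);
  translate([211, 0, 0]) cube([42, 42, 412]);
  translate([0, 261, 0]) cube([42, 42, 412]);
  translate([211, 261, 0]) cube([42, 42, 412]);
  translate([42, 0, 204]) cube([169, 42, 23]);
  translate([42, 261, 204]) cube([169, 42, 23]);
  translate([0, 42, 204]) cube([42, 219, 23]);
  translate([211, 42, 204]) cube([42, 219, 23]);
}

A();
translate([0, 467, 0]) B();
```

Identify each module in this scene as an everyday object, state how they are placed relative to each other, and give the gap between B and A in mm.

A is a fence section. B is a stool. The stool is on the floor beside the fence section on its +y side. The gap between the stool and the fence section is 340 mm.

The stool's nearest face is 340 mm from the fence section's +y face.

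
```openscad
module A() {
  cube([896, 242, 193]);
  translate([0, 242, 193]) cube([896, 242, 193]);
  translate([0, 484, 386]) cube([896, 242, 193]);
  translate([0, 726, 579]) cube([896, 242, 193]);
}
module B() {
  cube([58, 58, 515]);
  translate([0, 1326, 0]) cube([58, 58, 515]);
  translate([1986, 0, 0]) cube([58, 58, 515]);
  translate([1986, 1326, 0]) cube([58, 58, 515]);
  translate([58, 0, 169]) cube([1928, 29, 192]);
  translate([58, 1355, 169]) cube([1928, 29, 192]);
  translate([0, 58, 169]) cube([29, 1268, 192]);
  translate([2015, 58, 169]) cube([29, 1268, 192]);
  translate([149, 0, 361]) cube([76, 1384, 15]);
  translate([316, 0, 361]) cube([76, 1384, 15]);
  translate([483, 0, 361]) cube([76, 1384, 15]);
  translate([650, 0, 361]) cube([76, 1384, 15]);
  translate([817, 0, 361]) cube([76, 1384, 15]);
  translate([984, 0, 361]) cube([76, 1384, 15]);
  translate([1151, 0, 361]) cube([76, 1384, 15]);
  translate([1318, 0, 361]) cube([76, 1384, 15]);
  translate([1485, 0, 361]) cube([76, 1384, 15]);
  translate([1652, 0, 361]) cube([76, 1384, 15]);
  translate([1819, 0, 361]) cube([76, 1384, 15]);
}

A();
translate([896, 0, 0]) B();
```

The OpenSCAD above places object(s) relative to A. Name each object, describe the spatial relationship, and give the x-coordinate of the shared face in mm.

A is a staircase. B is a bed frame. The bed frame is against the staircase's +x side, with their −y faces flush. The x-coordinate of the shared face is 896 mm.

The staircase's +x face and the bed frame's −x face are both at x = 896 mm.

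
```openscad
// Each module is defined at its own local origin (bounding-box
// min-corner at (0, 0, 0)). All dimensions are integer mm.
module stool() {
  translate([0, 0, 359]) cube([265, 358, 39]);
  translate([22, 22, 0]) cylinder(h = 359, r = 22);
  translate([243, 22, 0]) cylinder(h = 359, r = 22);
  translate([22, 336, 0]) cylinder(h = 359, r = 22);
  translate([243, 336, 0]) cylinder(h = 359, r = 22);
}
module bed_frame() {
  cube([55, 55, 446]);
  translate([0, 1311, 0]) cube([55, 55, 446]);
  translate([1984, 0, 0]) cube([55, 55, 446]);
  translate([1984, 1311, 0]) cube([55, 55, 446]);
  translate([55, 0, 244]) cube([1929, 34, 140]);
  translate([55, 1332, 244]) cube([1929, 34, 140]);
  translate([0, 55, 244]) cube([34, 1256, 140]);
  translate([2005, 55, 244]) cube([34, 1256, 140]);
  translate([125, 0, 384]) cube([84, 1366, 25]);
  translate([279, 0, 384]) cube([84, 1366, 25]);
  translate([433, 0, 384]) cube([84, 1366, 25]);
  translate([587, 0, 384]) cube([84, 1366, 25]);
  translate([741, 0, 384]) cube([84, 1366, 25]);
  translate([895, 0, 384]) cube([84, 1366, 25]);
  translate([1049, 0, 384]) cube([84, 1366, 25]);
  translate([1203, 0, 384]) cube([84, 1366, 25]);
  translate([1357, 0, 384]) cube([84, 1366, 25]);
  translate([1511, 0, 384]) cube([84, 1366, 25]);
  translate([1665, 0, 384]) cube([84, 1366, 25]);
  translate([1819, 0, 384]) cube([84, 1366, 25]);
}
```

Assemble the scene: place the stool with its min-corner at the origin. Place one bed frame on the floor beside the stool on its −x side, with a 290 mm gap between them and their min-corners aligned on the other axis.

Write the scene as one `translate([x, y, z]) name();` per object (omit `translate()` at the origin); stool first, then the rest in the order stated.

stool();
translate([-2329, 0, 0]) bed_frame();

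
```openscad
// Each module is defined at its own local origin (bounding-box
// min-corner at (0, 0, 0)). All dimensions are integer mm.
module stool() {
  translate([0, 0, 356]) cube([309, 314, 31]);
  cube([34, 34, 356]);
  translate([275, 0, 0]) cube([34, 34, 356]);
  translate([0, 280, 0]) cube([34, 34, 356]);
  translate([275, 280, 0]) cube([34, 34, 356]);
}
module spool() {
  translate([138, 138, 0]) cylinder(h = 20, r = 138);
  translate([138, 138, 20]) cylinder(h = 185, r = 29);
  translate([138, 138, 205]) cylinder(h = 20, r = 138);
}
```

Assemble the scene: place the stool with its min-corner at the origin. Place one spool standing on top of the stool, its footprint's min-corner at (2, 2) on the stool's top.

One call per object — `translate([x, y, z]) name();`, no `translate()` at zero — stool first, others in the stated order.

stool();
translate([2, 2, 387]) spool();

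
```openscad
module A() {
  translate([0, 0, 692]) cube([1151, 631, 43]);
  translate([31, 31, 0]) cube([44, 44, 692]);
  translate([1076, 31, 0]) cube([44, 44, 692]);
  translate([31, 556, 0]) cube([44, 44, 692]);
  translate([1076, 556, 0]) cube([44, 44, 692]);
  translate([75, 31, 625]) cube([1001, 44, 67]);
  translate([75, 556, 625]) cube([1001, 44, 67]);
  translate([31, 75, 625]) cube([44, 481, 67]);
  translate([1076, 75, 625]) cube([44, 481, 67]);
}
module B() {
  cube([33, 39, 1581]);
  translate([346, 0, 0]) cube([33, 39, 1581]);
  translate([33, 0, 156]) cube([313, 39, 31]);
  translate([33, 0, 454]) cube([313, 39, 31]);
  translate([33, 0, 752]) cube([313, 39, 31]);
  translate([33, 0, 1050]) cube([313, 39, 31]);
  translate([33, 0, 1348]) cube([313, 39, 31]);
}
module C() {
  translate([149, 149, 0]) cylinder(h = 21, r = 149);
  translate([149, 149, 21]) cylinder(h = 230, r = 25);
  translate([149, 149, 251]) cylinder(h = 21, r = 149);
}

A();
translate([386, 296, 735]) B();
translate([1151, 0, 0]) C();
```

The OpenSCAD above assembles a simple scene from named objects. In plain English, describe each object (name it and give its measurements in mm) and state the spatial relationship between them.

A is a table: top 1151 mm (x) × 631 mm (y), 43 mm thick, upper face at z = 735 mm, on four 44×44 mm square legs, each inset 31 mm from the nearest pair of top edges, running from z = 0 to the bottom of the top. Four apron rails, 44 mm thick and 67 mm tall, run between adjacent legs with their top edges flush with the underside of the top and their outer faces flush with the legs' outer faces.

B is a wooden ladder with two side rails of 33×39 mm section and 1581 mm height, set 379 mm apart overall. Between them run 5 rectangular rungs (39 mm deep, 31 mm thick), front faces flush with the rails' −y face. The bottom of the first rung is 156 mm above the floor and each subsequent rung is 298 mm higher than the one below.

C is a spool: two coaxial disc flanges of radius 149 mm and thickness 21 mm, joined by a core cylinder of radius 25 mm and height 230 mm. The lower flange rests on z = 0 and the three cylinders share a vertical axis.

The ladder is on top of the table, centred. The spool is against the table's +x side, with their −y faces flush.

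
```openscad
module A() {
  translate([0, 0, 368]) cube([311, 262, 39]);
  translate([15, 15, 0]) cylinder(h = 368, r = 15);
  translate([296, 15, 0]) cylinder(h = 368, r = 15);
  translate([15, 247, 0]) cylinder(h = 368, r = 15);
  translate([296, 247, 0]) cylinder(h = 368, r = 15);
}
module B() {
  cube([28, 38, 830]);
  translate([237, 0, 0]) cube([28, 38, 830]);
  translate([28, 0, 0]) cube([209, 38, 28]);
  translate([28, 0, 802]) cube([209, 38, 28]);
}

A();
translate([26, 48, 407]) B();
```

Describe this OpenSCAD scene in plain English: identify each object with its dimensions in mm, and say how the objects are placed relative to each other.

A is a simple wooden stool: a rectangular seat 311 mm (x) by 262 mm (y), 39 mm thick, top face at z = 407 mm, on four round legs, each 30 mm in diameter. The legs rest on z = 0, each leg's axis is inset half a diameter from the nearest pair of seat edges (so the leg's bounding box is flush with the corner).

B is a rectangular picture frame lying in the x–z plane (depth along y). The opening is 209 mm wide (x) by 774 mm tall (z), surrounded by a border 28 mm wide on all four sides. The frame is 38 mm deep and is made of two full-height vertical stiles with two horizontal rails fitted between them.

The picture frame is on top of the stool.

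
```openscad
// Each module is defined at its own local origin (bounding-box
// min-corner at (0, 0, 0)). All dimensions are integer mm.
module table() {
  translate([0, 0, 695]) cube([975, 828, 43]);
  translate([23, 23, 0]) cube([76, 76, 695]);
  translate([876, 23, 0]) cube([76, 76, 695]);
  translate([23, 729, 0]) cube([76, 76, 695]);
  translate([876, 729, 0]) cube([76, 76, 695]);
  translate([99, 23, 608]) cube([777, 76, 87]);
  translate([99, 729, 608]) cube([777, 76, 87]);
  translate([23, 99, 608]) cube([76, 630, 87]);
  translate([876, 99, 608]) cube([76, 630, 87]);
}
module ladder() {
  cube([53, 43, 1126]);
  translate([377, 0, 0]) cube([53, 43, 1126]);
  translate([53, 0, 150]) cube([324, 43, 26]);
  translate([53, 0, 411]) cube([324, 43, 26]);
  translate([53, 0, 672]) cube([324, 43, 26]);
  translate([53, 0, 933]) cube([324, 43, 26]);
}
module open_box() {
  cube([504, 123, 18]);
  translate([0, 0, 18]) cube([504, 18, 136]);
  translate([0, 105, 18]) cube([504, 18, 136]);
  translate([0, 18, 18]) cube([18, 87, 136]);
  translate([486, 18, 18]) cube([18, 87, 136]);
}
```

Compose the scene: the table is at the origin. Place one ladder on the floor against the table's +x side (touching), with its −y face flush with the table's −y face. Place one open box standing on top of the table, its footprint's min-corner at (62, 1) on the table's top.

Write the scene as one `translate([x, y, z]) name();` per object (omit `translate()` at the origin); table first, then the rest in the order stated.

table();
translate([975, 0, 0]) ladder();
translate([62, 1, 738]) open_box();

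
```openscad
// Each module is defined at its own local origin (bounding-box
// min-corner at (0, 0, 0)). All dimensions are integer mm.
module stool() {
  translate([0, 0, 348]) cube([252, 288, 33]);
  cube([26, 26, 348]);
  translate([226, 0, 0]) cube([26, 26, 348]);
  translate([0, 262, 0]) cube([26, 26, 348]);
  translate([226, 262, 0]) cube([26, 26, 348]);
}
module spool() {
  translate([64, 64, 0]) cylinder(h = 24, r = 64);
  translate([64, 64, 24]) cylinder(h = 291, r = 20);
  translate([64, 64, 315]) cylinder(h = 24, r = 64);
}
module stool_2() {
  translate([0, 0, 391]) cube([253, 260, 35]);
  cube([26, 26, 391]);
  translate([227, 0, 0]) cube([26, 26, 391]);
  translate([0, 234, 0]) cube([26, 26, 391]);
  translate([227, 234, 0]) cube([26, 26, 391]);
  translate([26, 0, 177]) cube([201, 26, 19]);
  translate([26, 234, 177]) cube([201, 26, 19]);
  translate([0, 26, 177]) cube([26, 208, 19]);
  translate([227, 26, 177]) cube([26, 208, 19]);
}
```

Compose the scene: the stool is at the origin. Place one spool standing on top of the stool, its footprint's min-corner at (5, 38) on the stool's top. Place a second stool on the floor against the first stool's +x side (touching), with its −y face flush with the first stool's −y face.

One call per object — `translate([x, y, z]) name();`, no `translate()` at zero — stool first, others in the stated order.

stool();
translate([5, 38, 381]) spool();
translate([252, 0, 0]) stool_2();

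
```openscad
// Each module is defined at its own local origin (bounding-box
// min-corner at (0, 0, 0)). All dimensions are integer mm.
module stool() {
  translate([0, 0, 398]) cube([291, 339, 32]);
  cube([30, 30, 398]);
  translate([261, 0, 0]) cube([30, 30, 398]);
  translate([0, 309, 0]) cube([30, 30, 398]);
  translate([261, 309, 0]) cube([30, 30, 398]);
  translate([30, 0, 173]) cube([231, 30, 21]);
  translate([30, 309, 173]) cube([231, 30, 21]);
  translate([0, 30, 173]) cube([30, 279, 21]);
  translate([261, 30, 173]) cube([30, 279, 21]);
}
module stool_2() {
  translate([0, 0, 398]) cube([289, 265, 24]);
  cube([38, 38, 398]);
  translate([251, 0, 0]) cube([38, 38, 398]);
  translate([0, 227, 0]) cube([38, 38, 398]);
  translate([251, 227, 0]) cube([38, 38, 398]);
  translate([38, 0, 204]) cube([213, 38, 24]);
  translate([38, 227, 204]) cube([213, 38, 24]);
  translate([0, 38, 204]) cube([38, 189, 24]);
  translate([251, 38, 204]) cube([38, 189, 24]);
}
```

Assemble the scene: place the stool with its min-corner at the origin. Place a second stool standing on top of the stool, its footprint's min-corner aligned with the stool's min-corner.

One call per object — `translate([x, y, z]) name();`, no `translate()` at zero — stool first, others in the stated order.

stool();
translate([0, 0, 430]) stool_2();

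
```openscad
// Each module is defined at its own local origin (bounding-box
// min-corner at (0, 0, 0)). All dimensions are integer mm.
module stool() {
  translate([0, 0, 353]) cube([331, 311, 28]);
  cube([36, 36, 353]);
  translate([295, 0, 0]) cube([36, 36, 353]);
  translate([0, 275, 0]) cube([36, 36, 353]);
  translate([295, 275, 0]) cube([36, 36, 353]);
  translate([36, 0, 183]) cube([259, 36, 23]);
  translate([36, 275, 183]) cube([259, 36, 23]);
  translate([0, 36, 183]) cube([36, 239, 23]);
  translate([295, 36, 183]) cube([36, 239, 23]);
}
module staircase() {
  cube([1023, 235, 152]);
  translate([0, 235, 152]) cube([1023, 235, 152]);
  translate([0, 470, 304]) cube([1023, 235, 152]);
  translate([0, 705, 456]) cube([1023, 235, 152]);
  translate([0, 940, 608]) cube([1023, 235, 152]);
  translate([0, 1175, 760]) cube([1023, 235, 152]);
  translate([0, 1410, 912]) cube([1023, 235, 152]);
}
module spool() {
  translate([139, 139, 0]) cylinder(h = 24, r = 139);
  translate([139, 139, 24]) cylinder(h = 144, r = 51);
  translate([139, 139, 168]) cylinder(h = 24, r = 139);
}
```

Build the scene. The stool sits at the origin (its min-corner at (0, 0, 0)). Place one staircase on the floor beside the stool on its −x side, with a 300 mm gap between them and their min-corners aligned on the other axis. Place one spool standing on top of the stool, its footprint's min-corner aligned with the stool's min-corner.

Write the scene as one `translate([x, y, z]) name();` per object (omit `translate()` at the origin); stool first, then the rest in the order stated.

stool();
translate([-1323, 0, 0]) staircase();
translate([0, 0, 381]) spool();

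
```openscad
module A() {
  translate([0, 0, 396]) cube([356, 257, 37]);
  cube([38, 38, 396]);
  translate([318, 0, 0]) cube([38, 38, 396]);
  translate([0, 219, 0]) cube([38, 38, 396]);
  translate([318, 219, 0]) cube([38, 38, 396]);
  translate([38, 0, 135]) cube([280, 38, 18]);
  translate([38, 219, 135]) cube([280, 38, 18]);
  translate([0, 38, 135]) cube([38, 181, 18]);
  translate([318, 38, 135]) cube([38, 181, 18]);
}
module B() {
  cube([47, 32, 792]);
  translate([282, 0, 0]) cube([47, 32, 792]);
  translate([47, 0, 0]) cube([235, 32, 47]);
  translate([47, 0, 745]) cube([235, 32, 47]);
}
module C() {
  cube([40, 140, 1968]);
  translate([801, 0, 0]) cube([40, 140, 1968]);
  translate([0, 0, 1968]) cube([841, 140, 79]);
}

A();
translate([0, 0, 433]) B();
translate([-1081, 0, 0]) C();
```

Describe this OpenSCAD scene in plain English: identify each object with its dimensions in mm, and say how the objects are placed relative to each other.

A is a four-legged stool. The seat is 356×257 mm, 37 mm thick, top at z = 433 mm. It stands on four square legs, each 38×38 mm in cross-section, from z = 0 to the seat underside, each flush with a corner of the seat. Four stretchers, 38 mm wide and 18 mm tall, connect adjacent legs with their undersides at z = 135 mm, each running between the inner faces of the legs it joins and aligned with the legs' outer faces on the other axis.

B is a rectangular picture frame lying in the x–z plane (depth along y). The opening is 235 mm wide (x) by 698 mm tall (z), surrounded by a border 47 mm wide on all four sides. The frame is 32 mm deep and is made of two full-height vertical stiles with two horizontal rails fitted between them.

C is a rectangular door frame: two vertical jambs of 40×140 mm section, 1968 mm tall, with a clear opening 761 mm wide between their inner faces. A header 79 mm tall and 140 mm deep lies on top of the jambs and spans the full outside width.

The picture frame is on top of the stool. The door frame is on the floor beside the stool on its −x side.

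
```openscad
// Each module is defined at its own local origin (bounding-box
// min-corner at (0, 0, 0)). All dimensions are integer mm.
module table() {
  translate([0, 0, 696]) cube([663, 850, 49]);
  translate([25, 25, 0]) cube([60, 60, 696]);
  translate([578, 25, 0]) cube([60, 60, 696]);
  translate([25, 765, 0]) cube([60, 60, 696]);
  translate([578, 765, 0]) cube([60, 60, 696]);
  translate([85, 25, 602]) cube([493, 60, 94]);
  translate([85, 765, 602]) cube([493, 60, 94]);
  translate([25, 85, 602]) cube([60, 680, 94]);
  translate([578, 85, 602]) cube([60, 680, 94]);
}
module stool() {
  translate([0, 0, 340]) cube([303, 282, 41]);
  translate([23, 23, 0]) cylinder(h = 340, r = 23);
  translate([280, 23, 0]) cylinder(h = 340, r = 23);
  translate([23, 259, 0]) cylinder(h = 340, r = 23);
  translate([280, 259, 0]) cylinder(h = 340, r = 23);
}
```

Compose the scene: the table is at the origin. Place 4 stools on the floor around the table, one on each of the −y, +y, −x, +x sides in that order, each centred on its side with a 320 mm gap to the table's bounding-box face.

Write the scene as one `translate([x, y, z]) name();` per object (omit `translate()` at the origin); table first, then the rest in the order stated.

table();
translate([180, -602, 0]) stool();
translate([180, 1170, 0]) stool();
translate([-623, 284, 0]) stool();
translate([983, 284, 0]) stool();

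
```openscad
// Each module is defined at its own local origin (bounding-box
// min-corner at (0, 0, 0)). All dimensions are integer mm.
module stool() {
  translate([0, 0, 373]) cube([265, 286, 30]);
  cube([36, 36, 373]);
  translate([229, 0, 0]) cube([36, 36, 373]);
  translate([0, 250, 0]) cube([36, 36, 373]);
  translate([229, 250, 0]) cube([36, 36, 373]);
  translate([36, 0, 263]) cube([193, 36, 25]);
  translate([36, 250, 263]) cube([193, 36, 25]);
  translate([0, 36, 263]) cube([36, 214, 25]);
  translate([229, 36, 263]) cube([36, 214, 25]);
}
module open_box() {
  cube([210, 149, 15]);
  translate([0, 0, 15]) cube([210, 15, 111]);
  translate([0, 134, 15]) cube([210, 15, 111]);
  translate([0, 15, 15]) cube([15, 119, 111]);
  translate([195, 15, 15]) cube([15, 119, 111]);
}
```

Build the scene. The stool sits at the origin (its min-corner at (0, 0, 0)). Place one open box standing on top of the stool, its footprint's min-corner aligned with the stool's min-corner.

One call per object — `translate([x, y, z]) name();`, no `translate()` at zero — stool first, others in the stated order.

stool();
translate([0, 0, 403]) open_box();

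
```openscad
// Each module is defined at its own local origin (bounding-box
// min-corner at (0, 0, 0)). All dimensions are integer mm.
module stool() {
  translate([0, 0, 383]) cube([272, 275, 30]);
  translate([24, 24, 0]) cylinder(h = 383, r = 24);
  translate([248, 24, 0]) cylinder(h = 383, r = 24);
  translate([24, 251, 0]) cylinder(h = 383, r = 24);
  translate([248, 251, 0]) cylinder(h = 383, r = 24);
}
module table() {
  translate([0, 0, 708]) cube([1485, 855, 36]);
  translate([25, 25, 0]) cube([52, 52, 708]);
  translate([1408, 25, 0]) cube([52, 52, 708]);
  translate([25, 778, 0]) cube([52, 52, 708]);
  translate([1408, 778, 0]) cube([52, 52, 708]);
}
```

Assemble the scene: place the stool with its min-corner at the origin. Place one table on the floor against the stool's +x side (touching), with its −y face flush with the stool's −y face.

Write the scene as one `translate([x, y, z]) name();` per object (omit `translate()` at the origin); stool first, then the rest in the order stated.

stool();
translate([272, 0, 0]) table();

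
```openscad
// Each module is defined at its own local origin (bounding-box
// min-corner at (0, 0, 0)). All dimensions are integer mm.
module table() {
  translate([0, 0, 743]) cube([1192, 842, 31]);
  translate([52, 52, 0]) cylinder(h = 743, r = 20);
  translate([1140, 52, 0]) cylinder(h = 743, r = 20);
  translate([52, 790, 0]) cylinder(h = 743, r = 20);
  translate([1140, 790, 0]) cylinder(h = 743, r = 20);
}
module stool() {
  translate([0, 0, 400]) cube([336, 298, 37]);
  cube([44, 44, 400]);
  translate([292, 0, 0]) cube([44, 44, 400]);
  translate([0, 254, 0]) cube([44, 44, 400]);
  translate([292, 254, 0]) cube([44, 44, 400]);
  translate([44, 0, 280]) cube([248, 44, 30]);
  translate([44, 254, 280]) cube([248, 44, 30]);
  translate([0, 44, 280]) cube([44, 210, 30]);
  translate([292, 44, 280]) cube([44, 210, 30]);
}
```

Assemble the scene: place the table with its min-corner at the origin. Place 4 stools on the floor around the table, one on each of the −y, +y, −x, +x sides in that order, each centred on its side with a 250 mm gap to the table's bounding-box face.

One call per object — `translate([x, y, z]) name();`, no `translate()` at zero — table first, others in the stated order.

table();
translate([428, -548, 0]) stool();
translate([428, 1092, 0]) stool();
translate([-586, 272, 0]) stool();
translate([1442, 272, 0]) stool();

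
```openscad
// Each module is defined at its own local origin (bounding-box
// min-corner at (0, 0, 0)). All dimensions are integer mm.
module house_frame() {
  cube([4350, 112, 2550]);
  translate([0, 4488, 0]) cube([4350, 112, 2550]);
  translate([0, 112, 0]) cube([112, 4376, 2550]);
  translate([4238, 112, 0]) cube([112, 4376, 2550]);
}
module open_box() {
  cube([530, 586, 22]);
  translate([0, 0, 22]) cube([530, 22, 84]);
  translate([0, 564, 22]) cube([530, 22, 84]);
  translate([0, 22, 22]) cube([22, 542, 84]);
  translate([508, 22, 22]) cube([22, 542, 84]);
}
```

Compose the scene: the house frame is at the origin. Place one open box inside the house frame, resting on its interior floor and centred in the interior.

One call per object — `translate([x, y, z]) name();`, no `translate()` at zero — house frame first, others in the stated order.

house_frame();
translate([1910, 2007, 0]) open_box();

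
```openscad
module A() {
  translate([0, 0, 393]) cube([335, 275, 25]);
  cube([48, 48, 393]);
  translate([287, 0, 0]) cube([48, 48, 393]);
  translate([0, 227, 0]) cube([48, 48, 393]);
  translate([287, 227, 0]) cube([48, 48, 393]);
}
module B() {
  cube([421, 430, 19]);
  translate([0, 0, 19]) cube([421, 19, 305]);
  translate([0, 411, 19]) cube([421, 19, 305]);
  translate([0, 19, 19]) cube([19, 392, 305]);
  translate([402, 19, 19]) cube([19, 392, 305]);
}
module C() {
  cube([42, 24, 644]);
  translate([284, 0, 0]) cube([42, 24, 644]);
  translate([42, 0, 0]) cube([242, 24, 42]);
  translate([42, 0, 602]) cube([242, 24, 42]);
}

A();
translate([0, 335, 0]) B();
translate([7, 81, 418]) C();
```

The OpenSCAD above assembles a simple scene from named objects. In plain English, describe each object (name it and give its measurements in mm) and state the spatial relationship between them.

A is a four-legged stool. The seat is a 335×275×25 mm slab whose top surface is at z = 418 mm; four square legs, each 48×48 mm in cross-section, run from the floor (z = 0) to the underside of the seat, each flush with a corner of the seat.

B is an open storage box with external size 421×430×324 mm and wall thickness 19 mm (the base is also 19 mm thick). The base covers the whole footprint; the four walls stand on the base, with the y-facing walls full-width and the x-facing walls fitting between their inner faces.

C is a rectangular picture frame lying in the x–z plane (depth along y). The opening is 242 mm wide (x) by 560 mm tall (z), surrounded by a border 42 mm wide on all four sides. The frame is 24 mm deep and is made of two full-height vertical stiles with two horizontal rails fitted between them.

The open box is on the floor beside the stool on its +y side. The picture frame is on top of the stool.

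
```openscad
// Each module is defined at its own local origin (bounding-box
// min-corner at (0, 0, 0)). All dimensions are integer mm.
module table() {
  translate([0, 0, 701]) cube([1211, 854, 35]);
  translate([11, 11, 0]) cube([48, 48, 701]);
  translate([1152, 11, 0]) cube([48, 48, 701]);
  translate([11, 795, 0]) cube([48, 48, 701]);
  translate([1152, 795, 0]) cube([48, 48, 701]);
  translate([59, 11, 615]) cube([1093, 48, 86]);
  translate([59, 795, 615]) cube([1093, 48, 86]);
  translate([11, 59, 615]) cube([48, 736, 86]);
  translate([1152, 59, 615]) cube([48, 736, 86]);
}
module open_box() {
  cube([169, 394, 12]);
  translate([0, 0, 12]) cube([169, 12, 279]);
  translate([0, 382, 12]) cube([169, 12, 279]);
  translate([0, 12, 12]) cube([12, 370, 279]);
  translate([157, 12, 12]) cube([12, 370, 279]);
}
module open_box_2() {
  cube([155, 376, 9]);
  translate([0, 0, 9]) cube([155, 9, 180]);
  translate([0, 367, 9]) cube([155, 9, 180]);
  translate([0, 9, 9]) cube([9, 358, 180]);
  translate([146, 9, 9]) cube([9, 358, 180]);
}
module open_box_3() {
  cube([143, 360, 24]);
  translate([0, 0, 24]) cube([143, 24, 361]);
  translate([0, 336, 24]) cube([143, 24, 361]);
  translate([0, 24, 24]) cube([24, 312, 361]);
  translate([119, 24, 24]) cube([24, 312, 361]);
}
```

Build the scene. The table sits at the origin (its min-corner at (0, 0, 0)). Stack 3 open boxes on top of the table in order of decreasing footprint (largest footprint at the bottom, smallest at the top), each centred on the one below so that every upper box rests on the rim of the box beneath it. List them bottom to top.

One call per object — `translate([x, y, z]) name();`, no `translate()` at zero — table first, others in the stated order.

table();
translate([521, 230, 736]) open_box();
translate([528, 239, 1027]) open_box_2();
translate([534, 247, 1216]) open_box_3();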